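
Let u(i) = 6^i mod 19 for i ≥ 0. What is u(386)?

16

Computing terms: u(0) = 1; u(1) = 6; u(2) = 17; u(3) = 7; u(4) = 4; u(5) = 5; u(6) = 11; u(7) = 9; u(8) = 16; u(9) = 1.
The sequence repeats with period 9.
(386 - 0) mod 9 = 8, so u(386) = u(8) = 16.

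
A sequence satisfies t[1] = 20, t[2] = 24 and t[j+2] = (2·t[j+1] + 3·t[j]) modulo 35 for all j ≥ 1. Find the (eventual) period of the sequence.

Listing terms: t[1] = 20; t[2] = 24; t[3] = 3; t[4] = 8; t[5] = 25; t[6] = 4; t[7] = 13; t[8] = 3; t[9] = 10; t[10] = 29; t[11] = 18; t[12] = 18; t[13] = 20; t[14] = 24.
Since (t[13], t[14]) = (t[1], t[2]) = (20, 24) (two consecutive terms determine the rest), the sequence is periodic with period 12.

12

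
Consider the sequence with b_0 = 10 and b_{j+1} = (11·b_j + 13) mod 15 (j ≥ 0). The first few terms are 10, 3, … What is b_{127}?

Computing terms: b_0 = 10,  b_1 = 3,  b_2 = 1,  b_3 = 9,  b_4 = 7,  b_5 = 0,  b_6 = 13,  b_7 = 6,  b_8 = 4,  b_9 = 12,  b_{10} = 10.
The sequence repeats with period 10.
So b_{127} = b_{0 + ((127-0) mod 10)} = b_7 = 6.

6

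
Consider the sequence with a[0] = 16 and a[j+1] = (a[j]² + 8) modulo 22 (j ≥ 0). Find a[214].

0

a[0] = 16,  a[1] = 0,  a[2] = 8,  a[3] = 6,  a[4] = 0.
Since a[4] = a[1] = 0, the sequence is eventually periodic: after a pre-period of length 1 it cycles with period 3.
For j ≥ 1, a[j] depends only on (j - 1) mod 3. (214 - 1) mod 3 = 0, so a[214] = a[1] = 0.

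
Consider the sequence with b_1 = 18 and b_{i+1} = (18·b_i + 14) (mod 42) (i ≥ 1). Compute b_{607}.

We have b_1 = 18; b_2 = 2; b_3 = 8; b_4 = 32; b_5 = 2.
Since b_5 = b_2 = 2, the sequence is eventually periodic: after a pre-period of length 1 it cycles with period 3.
For i ≥ 2, b_i depends only on (i - 2) mod 3. (607 - 2) mod 3 = 2, so b_{607} = b_4 = 32.

32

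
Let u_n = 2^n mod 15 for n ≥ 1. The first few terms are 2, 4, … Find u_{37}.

2

We have u_1 = 2,  u_2 = 4,  u_3 = 8,  u_4 = 1,  u_5 = 2.
The sequence repeats with period 4.
So u_{37} = u_{1 + ((37-1) mod 4)} = u_1 = 2.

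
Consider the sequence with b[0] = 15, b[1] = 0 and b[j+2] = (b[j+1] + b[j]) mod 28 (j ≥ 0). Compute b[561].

b[0] = 15; b[1] = 0; b[2] = 15; b[3] = 15; b[4] = 2; b[5] = 17; b[6] = 19; b[7] = 8; b[8] = 27; b[9] = 7; b[10] = 6; b[11] = 13; b[12] = 19; b[13] = 4; b[14] = 23; b[15] = 27; b[16] = 22; b[17] = 21; b[18] = 15; b[19] = 8; b[20] = 23; b[21] = 3; b[22] = 26; b[23] = 1; b[24] = 27; b[25] = 0; b[26] = 27; b[27] = 27; b[28] = 26; b[29] = 25; b[30] = 23; b[31] = 20; b[32] = 15; b[33] = 7; b[34] = 22; b[35] = 1; b[36] = 23; b[37] = 24; b[38] = 19; b[39] = 15; b[40] = 6; b[41] = 21; b[42] = 27; b[43] = 20; b[44] = 19; b[45] = 11; b[46] = 2; b[47] = 13; b[48] = 15; b[49] = 0.
Since (b[48], b[49]) = (b[0], b[1]) = (15, 0) (two consecutive terms determine the rest), the sequence is periodic with period 48.
So b[561] = b[0 + ((561-0) mod 48)] = b[33] = 7.

7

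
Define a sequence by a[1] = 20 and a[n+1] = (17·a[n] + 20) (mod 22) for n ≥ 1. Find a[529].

4

a[1] = 20; a[2] = 8; a[3] = 2; a[4] = 10; a[5] = 14; a[6] = 16; a[7] = 6; a[8] = 12; a[9] = 4; a[10] = 0; a[11] = 20.
The sequence repeats with period 10.
So a[529] = a[1 + ((529-1) mod 10)] = a[9] = 4.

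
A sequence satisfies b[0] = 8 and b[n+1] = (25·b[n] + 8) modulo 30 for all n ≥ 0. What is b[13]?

b[0] = 8,  b[1] = 28,  b[2] = 18,  b[3] = 8.
Since b[3] = b[0] = 8, the sequence is periodic with period 3.
So b[13] = b[0 + ((13-0) mod 3)] = b[1] = 28.

28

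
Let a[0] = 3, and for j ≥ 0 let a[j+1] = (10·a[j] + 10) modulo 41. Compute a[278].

10

We have a[0] = 3,  a[1] = 40,  a[2] = 0,  a[3] = 10,  a[4] = 28,  a[5] = 3.
Since a[5] = a[0] = 3, the sequence is periodic with period 5.
So a[278] = a[0 + ((278-0) mod 5)] = a[3] = 10.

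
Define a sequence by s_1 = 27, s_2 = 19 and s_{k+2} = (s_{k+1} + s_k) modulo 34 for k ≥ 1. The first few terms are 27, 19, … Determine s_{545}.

s_1 = 27, s_2 = 19, s_3 = 12, s_4 = 31, s_5 = 9, s_6 = 6, s_7 = 15, s_8 = 21, s_9 = 2, s_{10} = 23, s_{11} = 25, s_{12} = 14, s_{13} = 5, s_{14} = 19, s_{15} = 24, s_{16} = 9, s_{17} = 33, s_{18} = 8, s_{19} = 7, s_{20} = 15, s_{21} = 22, s_{22} = 3, s_{23} = 25, s_{24} = 28, s_{25} = 19, s_{26} = 13, s_{27} = 32, s_{28} = 11, s_{29} = 9, s_{30} = 20, s_{31} = 29, s_{32} = 15, s_{33} = 10, s_{34} = 25, s_{35} = 1, s_{36} = 26, s_{37} = 27, s_{38} = 19.
The sequence repeats with period 36.
(545 - 1) mod 36 = 4, so s_{545} = s_5 = 9.

9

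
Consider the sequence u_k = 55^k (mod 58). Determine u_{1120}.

u_0 = 1,  u_1 = 55,  u_2 = 9,  u_3 = 31,  u_4 = 23,  u_5 = 47,  u_6 = 33,  u_7 = 17,  u_8 = 7,  u_9 = 37,  u_{10} = 5,  u_{11} = 43,  u_{12} = 45,  u_{13} = 39,  u_{14} = 57,  u_{15} = 3,  u_{16} = 49,  u_{17} = 27,  u_{18} = 35,  u_{19} = 11,  u_{20} = 25,  u_{21} = 41,  u_{22} = 51,  u_{23} = 21,  u_{24} = 53,  u_{25} = 15,  u_{26} = 13,  u_{27} = 19,  u_{28} = 1.
Since u_{28} = u_0 = 1, the sequence is periodic with period 28.
(1120 - 0) mod 28 = 0, so u_{1120} = u_0 = 1.

1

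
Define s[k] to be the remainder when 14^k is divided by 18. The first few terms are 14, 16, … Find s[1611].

Computing terms: s[1] = 14,  s[2] = 16,  s[3] = 8,  s[4] = 4,  s[5] = 2,  s[6] = 10,  s[7] = 14.
The sequence repeats with period 6.
So s[1611] = s[1 + ((1611-1) mod 6)] = s[3] = 8.

8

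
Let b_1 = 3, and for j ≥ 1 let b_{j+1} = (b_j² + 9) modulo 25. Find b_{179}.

b_1 = 3,  b_2 = 18,  b_3 = 8,  b_4 = 23,  b_5 = 13,  b_6 = 3.
The sequence repeats with period 5.
(179 - 1) mod 5 = 3, so b_{179} = b_4 = 23.

23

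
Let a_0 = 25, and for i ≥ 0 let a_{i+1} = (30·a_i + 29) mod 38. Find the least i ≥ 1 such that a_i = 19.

a_0 = 25, a_1 = 19, a_2 = 29, a_3 = 25.
The sequence repeats with period 3.
The value 19 first appears (with i ≥ 1) at a_1.

1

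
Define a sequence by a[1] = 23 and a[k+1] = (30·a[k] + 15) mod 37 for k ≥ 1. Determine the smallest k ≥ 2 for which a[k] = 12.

12

a[1] = 23; a[2] = 2; a[3] = 1; a[4] = 8; a[5] = 33; a[6] = 6; a[7] = 10; a[8] = 19; a[9] = 30; a[10] = 27; a[11] = 11; a[12] = 12; a[13] = 5; a[14] = 17; a[15] = 7; a[16] = 3; a[17] = 31; a[18] = 20; a[19] = 23.
Since a[19] = a[1] = 23, the sequence is periodic with period 18.
The value 12 first appears (with k ≥ 2) at a[12].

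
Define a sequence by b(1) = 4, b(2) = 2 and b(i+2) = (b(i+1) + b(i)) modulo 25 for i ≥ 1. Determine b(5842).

2

Computing terms: b(1) = 4; b(2) = 2; b(3) = 6; b(4) = 8; b(5) = 14; b(6) = 22; b(7) = 11; b(8) = 8; b(9) = 19; b(10) = 2; b(11) = 21; b(12) = 23; b(13) = 19; b(14) = 17; b(15) = 11; b(16) = 3; b(17) = 14; b(18) = 17; b(19) = 6; b(20) = 23; b(21) = 4; b(22) = 2.
Since (b(21), b(22)) = (b(1), b(2)) = (4, 2) (two consecutive terms determine the rest), the sequence is periodic with period 20.
So b(5842) = b(1 + ((5842-1) mod 20)) = b(2) = 2.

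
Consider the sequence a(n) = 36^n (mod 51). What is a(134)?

30

Listing terms: a(1) = 36, a(2) = 21, a(3) = 42, a(4) = 33, a(5) = 15, a(6) = 30, a(7) = 9, a(8) = 18, a(9) = 36.
The sequence repeats with period 8.
So a(134) = a(1 + ((134-1) mod 8)) = a(6) = 30.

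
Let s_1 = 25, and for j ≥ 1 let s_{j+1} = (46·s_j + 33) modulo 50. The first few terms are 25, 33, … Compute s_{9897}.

We have s_1 = 25; s_2 = 33; s_3 = 1; s_4 = 29; s_5 = 17; s_6 = 15; s_7 = 23; s_8 = 41; s_9 = 19; s_{10} = 7; s_{11} = 5; s_{12} = 13; s_{13} = 31; s_{14} = 9; s_{15} = 47; s_{16} = 45; s_{17} = 3; s_{18} = 21; s_{19} = 49; s_{20} = 37; s_{21} = 35; s_{22} = 43; s_{23} = 11; s_{24} = 39; s_{25} = 27; s_{26} = 25.
The sequence repeats with period 25.
So s_{9897} = s_{1 + ((9897-1) mod 25)} = s_{22} = 43.

43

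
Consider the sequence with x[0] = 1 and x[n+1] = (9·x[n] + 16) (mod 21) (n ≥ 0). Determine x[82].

4

Listing terms: x[0] = 1; x[1] = 4; x[2] = 10; x[3] = 1.
The sequence repeats with period 3.
So x[82] = x[0 + ((82-0) mod 3)] = x[1] = 4.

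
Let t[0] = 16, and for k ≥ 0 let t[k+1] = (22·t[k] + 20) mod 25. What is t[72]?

6

Listing terms: t[0] = 16,  t[1] = 22,  t[2] = 4,  t[3] = 8,  t[4] = 21,  t[5] = 7,  t[6] = 24,  t[7] = 23,  t[8] = 1,  t[9] = 17,  t[10] = 19,  t[11] = 13,  t[12] = 6,  t[13] = 2,  t[14] = 14,  t[15] = 3,  t[16] = 11,  t[17] = 12,  t[18] = 9,  t[19] = 18,  t[20] = 16.
The sequence repeats with period 20.
So t[72] = t[0 + ((72-0) mod 20)] = t[12] = 6.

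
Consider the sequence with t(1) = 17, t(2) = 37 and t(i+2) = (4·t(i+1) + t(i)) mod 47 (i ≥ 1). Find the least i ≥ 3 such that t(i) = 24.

3

Computing terms: t(1) = 17; t(2) = 37; t(3) = 24; t(4) = 39; t(5) = 39; t(6) = 7; t(7) = 20; t(8) = 40; t(9) = 39; t(10) = 8; t(11) = 24; t(12) = 10; t(13) = 17; t(14) = 31; t(15) = 0; t(16) = 31; t(17) = 30; t(18) = 10; t(19) = 23; t(20) = 8; t(21) = 8; t(22) = 40; t(23) = 27; t(24) = 7; t(25) = 8; t(26) = 39; t(27) = 23; t(28) = 37; t(29) = 30; t(30) = 16; t(31) = 0; t(32) = 16; t(33) = 17; t(34) = 37.
The sequence repeats with period 32.
The value 24 first appears (with i ≥ 3) at t(3).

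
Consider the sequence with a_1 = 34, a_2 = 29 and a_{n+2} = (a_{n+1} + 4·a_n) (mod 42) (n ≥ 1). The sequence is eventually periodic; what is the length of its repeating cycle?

a_1 = 34; a_2 = 29; a_3 = 39; a_4 = 29; a_5 = 17; a_6 = 7; a_7 = 33; a_8 = 19; a_9 = 25; a_{10} = 17; a_{11} = 33; a_{12} = 17; a_{13} = 23; a_{14} = 7; a_{15} = 15; a_{16} = 1; a_{17} = 19; a_{18} = 23; a_{19} = 15; a_{20} = 23; a_{21} = 41; a_{22} = 7; a_{23} = 3; a_{24} = 31; a_{25} = 1; a_{26} = 41; a_{27} = 3; a_{28} = 41; a_{29} = 11; a_{30} = 7; a_{31} = 9; a_{32} = 37; a_{33} = 31; a_{34} = 11; a_{35} = 9; a_{36} = 11; a_{37} = 5; a_{38} = 7; a_{39} = 27; a_{40} = 13; a_{41} = 37; a_{42} = 5; a_{43} = 27; a_{44} = 5; a_{45} = 29; a_{46} = 7; a_{47} = 39; a_{48} = 25; a_{49} = 13; a_{50} = 29; a_{51} = 39.
Since (a_{50}, a_{51}) = (a_2, a_3) = (29, 39) (two consecutive terms determine the rest), the sequence is eventually periodic: after a pre-period of length 1 it cycles with period 48.

48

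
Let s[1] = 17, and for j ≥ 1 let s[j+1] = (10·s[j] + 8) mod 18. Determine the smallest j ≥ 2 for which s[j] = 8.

10

s[1] = 17, s[2] = 16, s[3] = 6, s[4] = 14, s[5] = 4, s[6] = 12, s[7] = 2, s[8] = 10, s[9] = 0, s[10] = 8, s[11] = 16.
Since s[11] = s[2] = 16, the sequence is eventually periodic: after a pre-period of length 1 it cycles with period 9.
The value 8 first appears (with j ≥ 2) at s[10].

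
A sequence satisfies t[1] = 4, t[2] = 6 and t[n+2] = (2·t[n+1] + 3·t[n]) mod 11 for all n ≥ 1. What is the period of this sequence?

10

We have t[1] = 4,  t[2] = 6,  t[3] = 2,  t[4] = 0,  t[5] = 6,  t[6] = 1,  t[7] = 9,  t[8] = 10,  t[9] = 3,  t[10] = 3,  t[11] = 4,  t[12] = 6.
Since (t[11], t[12]) = (t[1], t[2]) = (4, 6) (two consecutive terms determine the rest), the sequence is periodic with period 10.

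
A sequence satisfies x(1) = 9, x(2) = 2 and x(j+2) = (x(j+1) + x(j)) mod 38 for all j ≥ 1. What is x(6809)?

Computing terms: x(1) = 9, x(2) = 2, x(3) = 11, x(4) = 13, x(5) = 24, x(6) = 37, x(7) = 23, x(8) = 22, x(9) = 7, x(10) = 29, x(11) = 36, x(12) = 27, x(13) = 25, x(14) = 14, x(15) = 1, x(16) = 15, x(17) = 16, x(18) = 31, x(19) = 9, x(20) = 2.
Since (x(19), x(20)) = (x(1), x(2)) = (9, 2) (two consecutive terms determine the rest), the sequence is periodic with period 18.
(6809 - 1) mod 18 = 4, so x(6809) = x(5) = 24.

24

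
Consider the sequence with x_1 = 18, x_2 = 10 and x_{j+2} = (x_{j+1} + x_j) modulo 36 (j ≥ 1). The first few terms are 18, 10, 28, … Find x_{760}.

34

x_1 = 18, x_2 = 10, x_3 = 28, x_4 = 2, x_5 = 30, x_6 = 32, x_7 = 26, x_8 = 22, x_9 = 12, x_{10} = 34, x_{11} = 10, x_{12} = 8, x_{13} = 18, x_{14} = 26, x_{15} = 8, x_{16} = 34, x_{17} = 6, x_{18} = 4, x_{19} = 10, x_{20} = 14, x_{21} = 24, x_{22} = 2, x_{23} = 26, x_{24} = 28, x_{25} = 18, x_{26} = 10.
Since (x_{25}, x_{26}) = (x_1, x_2) = (18, 10) (two consecutive terms determine the rest), the sequence is periodic with period 24.
(760 - 1) mod 24 = 15, so x_{760} = x_{16} = 34.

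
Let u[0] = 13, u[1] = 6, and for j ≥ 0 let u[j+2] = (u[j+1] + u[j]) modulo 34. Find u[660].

15

Computing terms: u[0] = 13,  u[1] = 6,  u[2] = 19,  u[3] = 25,  u[4] = 10,  u[5] = 1,  u[6] = 11,  u[7] = 12,  u[8] = 23,  u[9] = 1,  u[10] = 24,  u[11] = 25,  u[12] = 15,  u[13] = 6,  u[14] = 21,  u[15] = 27,  u[16] = 14,  u[17] = 7,  u[18] = 21,  u[19] = 28,  u[20] = 15,  u[21] = 9,  u[22] = 24,  u[23] = 33,  u[24] = 23,  u[25] = 22,  u[26] = 11,  u[27] = 33,  u[28] = 10,  u[29] = 9,  u[30] = 19,  u[31] = 28,  u[32] = 13,  u[33] = 7,  u[34] = 20,  u[35] = 27,  u[36] = 13,  u[37] = 6.
The sequence repeats with period 36.
So u[660] = u[0 + ((660-0) mod 36)] = u[12] = 15.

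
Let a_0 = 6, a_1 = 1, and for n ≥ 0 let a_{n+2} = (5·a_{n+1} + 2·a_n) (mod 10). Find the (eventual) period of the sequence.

a_0 = 6,  a_1 = 1,  a_2 = 7,  a_3 = 7,  a_4 = 9,  a_5 = 9,  a_6 = 3,  a_7 = 3,  a_8 = 1,  a_9 = 1,  a_{10} = 7.
Since (a_9, a_{10}) = (a_1, a_2) = (1, 7) (two consecutive terms determine the rest), the sequence is eventually periodic: after a pre-period of length 1 it cycles with period 8.

8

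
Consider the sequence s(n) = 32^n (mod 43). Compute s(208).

16

s(0) = 1, s(1) = 32, s(2) = 35, s(3) = 2, s(4) = 21, s(5) = 27, s(6) = 4, s(7) = 42, s(8) = 11, s(9) = 8, s(10) = 41, s(11) = 22, s(12) = 16, s(13) = 39, s(14) = 1.
The sequence repeats with period 14.
(208 - 0) mod 14 = 12, so s(208) = s(12) = 16.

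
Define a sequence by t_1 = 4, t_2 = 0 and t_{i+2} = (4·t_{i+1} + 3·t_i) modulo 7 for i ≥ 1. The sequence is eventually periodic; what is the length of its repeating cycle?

21

t_1 = 4,  t_2 = 0,  t_3 = 5,  t_4 = 6,  t_5 = 4,  t_6 = 6,  t_7 = 1,  t_8 = 1,  t_9 = 0,  t_{10} = 3,  t_{11} = 5,  t_{12} = 1,  t_{13} = 5,  t_{14} = 2,  t_{15} = 2,  t_{16} = 0,  t_{17} = 6,  t_{18} = 3,  t_{19} = 2,  t_{20} = 3,  t_{21} = 4,  t_{22} = 4,  t_{23} = 0.
Since (t_{22}, t_{23}) = (t_1, t_2) = (4, 0) (two consecutive terms determine the rest), the sequence is periodic with period 21.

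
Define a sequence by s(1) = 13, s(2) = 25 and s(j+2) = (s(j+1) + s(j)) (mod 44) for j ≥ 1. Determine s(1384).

19

Computing terms: s(1) = 13; s(2) = 25; s(3) = 38; s(4) = 19; s(5) = 13; s(6) = 32; s(7) = 1; s(8) = 33; s(9) = 34; s(10) = 23; s(11) = 13; s(12) = 36; s(13) = 5; s(14) = 41; s(15) = 2; s(16) = 43; s(17) = 1; s(18) = 0; s(19) = 1; s(20) = 1; s(21) = 2; s(22) = 3; s(23) = 5; s(24) = 8; s(25) = 13; s(26) = 21; s(27) = 34; s(28) = 11; s(29) = 1; s(30) = 12; s(31) = 13; s(32) = 25.
The sequence repeats with period 30.
(1384 - 1) mod 30 = 3, so s(1384) = s(4) = 19.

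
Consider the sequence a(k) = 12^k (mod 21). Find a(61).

12

a(0) = 1, a(1) = 12, a(2) = 18, a(3) = 6, a(4) = 9, a(5) = 3, a(6) = 15, a(7) = 12.
Since a(7) = a(1) = 12, the sequence is eventually periodic: after a pre-period of length 1 it cycles with period 6.
For k ≥ 1, a(k) depends only on (k - 1) mod 6. (61 - 1) mod 6 = 0, so a(61) = a(1) = 12.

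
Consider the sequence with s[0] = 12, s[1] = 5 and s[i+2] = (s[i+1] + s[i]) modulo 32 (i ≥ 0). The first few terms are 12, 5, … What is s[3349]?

Computing terms: s[0] = 12,  s[1] = 5,  s[2] = 17,  s[3] = 22,  s[4] = 7,  s[5] = 29,  s[6] = 4,  s[7] = 1,  s[8] = 5,  s[9] = 6,  s[10] = 11,  s[11] = 17,  s[12] = 28,  s[13] = 13,  s[14] = 9,  s[15] = 22,  s[16] = 31,  s[17] = 21,  s[18] = 20,  s[19] = 9,  s[20] = 29,  s[21] = 6,  s[22] = 3,  s[23] = 9,  s[24] = 12,  s[25] = 21,  s[26] = 1,  s[27] = 22,  s[28] = 23,  s[29] = 13,  s[30] = 4,  s[31] = 17,  s[32] = 21,  s[33] = 6,  s[34] = 27,  s[35] = 1,  s[36] = 28,  s[37] = 29,  s[38] = 25,  s[39] = 22,  s[40] = 15,  s[41] = 5,  s[42] = 20,  s[43] = 25,  s[44] = 13,  s[45] = 6,  s[46] = 19,  s[47] = 25,  s[48] = 12,  s[49] = 5.
The sequence repeats with period 48.
(3349 - 0) mod 48 = 37, so s[3349] = s[37] = 29.

29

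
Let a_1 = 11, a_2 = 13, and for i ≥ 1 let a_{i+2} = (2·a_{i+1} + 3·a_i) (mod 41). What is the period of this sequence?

8

Computing terms: a_1 = 11,  a_2 = 13,  a_3 = 18,  a_4 = 34,  a_5 = 40,  a_6 = 18,  a_7 = 33,  a_8 = 38,  a_9 = 11,  a_{10} = 13.
Since (a_9, a_{10}) = (a_1, a_2) = (11, 13) (two consecutive terms determine the rest), the sequence is periodic with period 8.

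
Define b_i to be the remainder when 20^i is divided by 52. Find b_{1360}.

48

b_0 = 1; b_1 = 20; b_2 = 36; b_3 = 44; b_4 = 48; b_5 = 24; b_6 = 12; b_7 = 32; b_8 = 16; b_9 = 8; b_{10} = 4; b_{11} = 28; b_{12} = 40; b_{13} = 20.
Since b_{13} = b_1 = 20, the sequence is eventually periodic: after a pre-period of length 1 it cycles with period 12.
For i ≥ 1, b_i depends only on (i - 1) mod 12. (1360 - 1) mod 12 = 3, so b_{1360} = b_4 = 48.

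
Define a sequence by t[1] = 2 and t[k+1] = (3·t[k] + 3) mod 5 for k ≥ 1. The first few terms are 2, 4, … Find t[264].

3

Listing terms: t[1] = 2, t[2] = 4, t[3] = 0, t[4] = 3, t[5] = 2.
The sequence repeats with period 4.
(264 - 1) mod 4 = 3, so t[264] = t[4] = 3.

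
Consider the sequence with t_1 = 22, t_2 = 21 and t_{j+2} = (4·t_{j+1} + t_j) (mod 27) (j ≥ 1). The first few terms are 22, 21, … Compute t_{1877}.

Computing terms: t_1 = 22, t_2 = 21, t_3 = 25, t_4 = 13, t_5 = 23, t_6 = 24, t_7 = 11, t_8 = 14, t_9 = 13, t_{10} = 12, t_{11} = 7, t_{12} = 13, t_{13} = 5, t_{14} = 6, t_{15} = 2, t_{16} = 14, t_{17} = 4, t_{18} = 3, t_{19} = 16, t_{20} = 13, t_{21} = 14, t_{22} = 15, t_{23} = 20, t_{24} = 14, t_{25} = 22, t_{26} = 21.
Since (t_{25}, t_{26}) = (t_1, t_2) = (22, 21) (two consecutive terms determine the rest), the sequence is periodic with period 24.
(1877 - 1) mod 24 = 4, so t_{1877} = t_5 = 23.

23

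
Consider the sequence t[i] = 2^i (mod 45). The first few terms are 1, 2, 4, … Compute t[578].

We have t[0] = 1; t[1] = 2; t[2] = 4; t[3] = 8; t[4] = 16; t[5] = 32; t[6] = 19; t[7] = 38; t[8] = 31; t[9] = 17; t[10] = 34; t[11] = 23; t[12] = 1.
The sequence repeats with period 12.
So t[578] = t[0 + ((578-0) mod 12)] = t[2] = 4.

4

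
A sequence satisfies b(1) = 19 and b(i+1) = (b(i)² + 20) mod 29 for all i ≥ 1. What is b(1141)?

11

Listing terms: b(1) = 19, b(2) = 4, b(3) = 7, b(4) = 11, b(5) = 25, b(6) = 7.
Since b(6) = b(3) = 7, the sequence is eventually periodic: after a pre-period of length 2 it cycles with period 3.
For i ≥ 3, b(i) depends only on (i - 3) mod 3. (1141 - 3) mod 3 = 1, so b(1141) = b(4) = 11.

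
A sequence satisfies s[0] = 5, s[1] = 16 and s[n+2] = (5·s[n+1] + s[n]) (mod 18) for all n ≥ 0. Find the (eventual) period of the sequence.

Listing terms: s[0] = 5,  s[1] = 16,  s[2] = 13,  s[3] = 9,  s[4] = 4,  s[5] = 11,  s[6] = 5,  s[7] = 0,  s[8] = 5,  s[9] = 7,  s[10] = 4,  s[11] = 9,  s[12] = 13,  s[13] = 2,  s[14] = 5,  s[15] = 9,  s[16] = 14,  s[17] = 7,  s[18] = 13,  s[19] = 0,  s[20] = 13,  s[21] = 11,  s[22] = 14,  s[23] = 9,  s[24] = 5,  s[25] = 16.
Since (s[24], s[25]) = (s[0], s[1]) = (5, 16) (two consecutive terms determine the rest), the sequence is periodic with period 24.

24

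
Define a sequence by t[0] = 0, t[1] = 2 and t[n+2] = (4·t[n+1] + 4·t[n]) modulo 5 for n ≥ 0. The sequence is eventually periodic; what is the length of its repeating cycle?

3

Computing terms: t[0] = 0,  t[1] = 2,  t[2] = 3,  t[3] = 0,  t[4] = 2.
Since (t[3], t[4]) = (t[0], t[1]) = (0, 2) (two consecutive terms determine the rest), the sequence is periodic with period 3.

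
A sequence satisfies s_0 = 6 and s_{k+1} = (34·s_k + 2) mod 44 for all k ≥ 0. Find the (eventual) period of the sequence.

11

We have s_0 = 6; s_1 = 30; s_2 = 10; s_3 = 34; s_4 = 14; s_5 = 38; s_6 = 18; s_7 = 42; s_8 = 22; s_9 = 2; s_{10} = 26; s_{11} = 6.
Since s_{11} = s_0 = 6, the sequence is periodic with period 11.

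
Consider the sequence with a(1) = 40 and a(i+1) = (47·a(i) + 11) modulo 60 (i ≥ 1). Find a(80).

We have a(1) = 40,  a(2) = 31,  a(3) = 28,  a(4) = 7,  a(5) = 40.
The sequence repeats with period 4.
(80 - 1) mod 4 = 3, so a(80) = a(4) = 7.

7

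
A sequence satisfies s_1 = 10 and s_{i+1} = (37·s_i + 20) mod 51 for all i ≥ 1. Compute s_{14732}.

s_1 = 10, s_2 = 33, s_3 = 17, s_4 = 37, s_5 = 12, s_6 = 5, s_7 = 1, s_8 = 6, s_9 = 38, s_{10} = 49, s_{11} = 48, s_{12} = 11, s_{13} = 19, s_{14} = 9, s_{15} = 47, s_{16} = 25, s_{17} = 27, s_{18} = 50, s_{19} = 34, s_{20} = 3, s_{21} = 29, s_{22} = 22, s_{23} = 18, s_{24} = 23, s_{25} = 4, s_{26} = 15, s_{27} = 14, s_{28} = 28, s_{29} = 36, s_{30} = 26, s_{31} = 13, s_{32} = 42, s_{33} = 44, s_{34} = 16, s_{35} = 0, s_{36} = 20, s_{37} = 46, s_{38} = 39, s_{39} = 35, s_{40} = 40, s_{41} = 21, s_{42} = 32, s_{43} = 31, s_{44} = 45, s_{45} = 2, s_{46} = 43, s_{47} = 30, s_{48} = 8, s_{49} = 10.
Since s_{49} = s_1 = 10, the sequence is periodic with period 48.
So s_{14732} = s_{1 + ((14732-1) mod 48)} = s_{44} = 45.

45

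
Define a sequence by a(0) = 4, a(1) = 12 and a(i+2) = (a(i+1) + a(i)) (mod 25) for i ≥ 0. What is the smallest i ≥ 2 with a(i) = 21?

We have a(0) = 4,  a(1) = 12,  a(2) = 16,  a(3) = 3,  a(4) = 19,  a(5) = 22,  a(6) = 16,  a(7) = 13,  a(8) = 4,  a(9) = 17,  a(10) = 21,  a(11) = 13,  a(12) = 9,  a(13) = 22,  a(14) = 6,  a(15) = 3,  a(16) = 9,  a(17) = 12,  a(18) = 21,  a(19) = 8,  a(20) = 4,  a(21) = 12.
The sequence repeats with period 20.
The value 21 first appears (with i ≥ 2) at a(10).

10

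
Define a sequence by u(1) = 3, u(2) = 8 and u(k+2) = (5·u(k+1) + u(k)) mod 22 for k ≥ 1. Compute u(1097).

Computing terms: u(1) = 3,  u(2) = 8,  u(3) = 21,  u(4) = 3,  u(5) = 14,  u(6) = 7,  u(7) = 5,  u(8) = 10,  u(9) = 11,  u(10) = 21,  u(11) = 6,  u(12) = 7,  u(13) = 19,  u(14) = 14,  u(15) = 1,  u(16) = 19,  u(17) = 8,  u(18) = 15,  u(19) = 17,  u(20) = 12,  u(21) = 11,  u(22) = 1,  u(23) = 16,  u(24) = 15,  u(25) = 3,  u(26) = 8.
Since (u(25), u(26)) = (u(1), u(2)) = (3, 8) (two consecutive terms determine the rest), the sequence is periodic with period 24.
So u(1097) = u(1 + ((1097-1) mod 24)) = u(17) = 8.

8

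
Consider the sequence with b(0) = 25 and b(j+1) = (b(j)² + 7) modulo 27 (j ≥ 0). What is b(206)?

20

We have b(0) = 25,  b(1) = 11,  b(2) = 20,  b(3) = 2,  b(4) = 11.
Since b(4) = b(1) = 11, the sequence is eventually periodic: after a pre-period of length 1 it cycles with period 3.
For j ≥ 1, b(j) depends only on (j - 1) mod 3. (206 - 1) mod 3 = 1, so b(206) = b(2) = 20.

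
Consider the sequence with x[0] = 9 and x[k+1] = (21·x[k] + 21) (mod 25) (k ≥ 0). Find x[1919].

Computing terms: x[0] = 9, x[1] = 10, x[2] = 6, x[3] = 22, x[4] = 8, x[5] = 14, x[6] = 15, x[7] = 11, x[8] = 2, x[9] = 13, x[10] = 19, x[11] = 20, x[12] = 16, x[13] = 7, x[14] = 18, x[15] = 24, x[16] = 0, x[17] = 21, x[18] = 12, x[19] = 23, x[20] = 4, x[21] = 5, x[22] = 1, x[23] = 17, x[24] = 3, x[25] = 9.
The sequence repeats with period 25.
So x[1919] = x[0 + ((1919-0) mod 25)] = x[19] = 23.

23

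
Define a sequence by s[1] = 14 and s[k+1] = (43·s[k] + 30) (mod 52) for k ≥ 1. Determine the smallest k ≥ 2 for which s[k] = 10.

3

We have s[1] = 14,  s[2] = 8,  s[3] = 10,  s[4] = 44,  s[5] = 50,  s[6] = 48,  s[7] = 14.
The sequence repeats with period 6.
The value 10 first appears (with k ≥ 2) at s[3].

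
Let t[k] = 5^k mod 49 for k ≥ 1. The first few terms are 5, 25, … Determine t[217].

t[1] = 5,  t[2] = 25,  t[3] = 27,  t[4] = 37,  t[5] = 38,  t[6] = 43,  t[7] = 19,  t[8] = 46,  t[9] = 34,  t[10] = 23,  t[11] = 17,  t[12] = 36,  t[13] = 33,  t[14] = 18,  t[15] = 41,  t[16] = 9,  t[17] = 45,  t[18] = 29,  t[19] = 47,  t[20] = 39,  t[21] = 48,  t[22] = 44,  t[23] = 24,  t[24] = 22,  t[25] = 12,  t[26] = 11,  t[27] = 6,  t[28] = 30,  t[29] = 3,  t[30] = 15,  t[31] = 26,  t[32] = 32,  t[33] = 13,  t[34] = 16,  t[35] = 31,  t[36] = 8,  t[37] = 40,  t[38] = 4,  t[39] = 20,  t[40] = 2,  t[41] = 10,  t[42] = 1,  t[43] = 5.
The sequence repeats with period 42.
(217 - 1) mod 42 = 6, so t[217] = t[7] = 19.

19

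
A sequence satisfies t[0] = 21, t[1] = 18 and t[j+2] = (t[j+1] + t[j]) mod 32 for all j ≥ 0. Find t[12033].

Computing terms: t[0] = 21, t[1] = 18, t[2] = 7, t[3] = 25, t[4] = 0, t[5] = 25, t[6] = 25, t[7] = 18, t[8] = 11, t[9] = 29, t[10] = 8, t[11] = 5, t[12] = 13, t[13] = 18, t[14] = 31, t[15] = 17, t[16] = 16, t[17] = 1, t[18] = 17, t[19] = 18, t[20] = 3, t[21] = 21, t[22] = 24, t[23] = 13, t[24] = 5, t[25] = 18, t[26] = 23, t[27] = 9, t[28] = 0, t[29] = 9, t[30] = 9, t[31] = 18, t[32] = 27, t[33] = 13, t[34] = 8, t[35] = 21, t[36] = 29, t[37] = 18, t[38] = 15, t[39] = 1, t[40] = 16, t[41] = 17, t[42] = 1, t[43] = 18, t[44] = 19, t[45] = 5, t[46] = 24, t[47] = 29, t[48] = 21, t[49] = 18.
Since (t[48], t[49]) = (t[0], t[1]) = (21, 18) (two consecutive terms determine the rest), the sequence is periodic with period 48.
So t[12033] = t[0 + ((12033-0) mod 48)] = t[33] = 13.

13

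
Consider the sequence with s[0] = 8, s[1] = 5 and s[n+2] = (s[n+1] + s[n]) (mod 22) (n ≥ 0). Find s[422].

13

Listing terms: s[0] = 8, s[1] = 5, s[2] = 13, s[3] = 18, s[4] = 9, s[5] = 5, s[6] = 14, s[7] = 19, s[8] = 11, s[9] = 8, s[10] = 19, s[11] = 5, s[12] = 2, s[13] = 7, s[14] = 9, s[15] = 16, s[16] = 3, s[17] = 19, s[18] = 0, s[19] = 19, s[20] = 19, s[21] = 16, s[22] = 13, s[23] = 7, s[24] = 20, s[25] = 5, s[26] = 3, s[27] = 8, s[28] = 11, s[29] = 19, s[30] = 8, s[31] = 5.
The sequence repeats with period 30.
(422 - 0) mod 30 = 2, so s[422] = s[2] = 13.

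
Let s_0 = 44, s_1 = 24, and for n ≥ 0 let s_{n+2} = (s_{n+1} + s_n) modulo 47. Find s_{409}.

46

Listing terms: s_0 = 44; s_1 = 24; s_2 = 21; s_3 = 45; s_4 = 19; s_5 = 17; s_6 = 36; s_7 = 6; s_8 = 42; s_9 = 1; s_{10} = 43; s_{11} = 44; s_{12} = 40; s_{13} = 37; s_{14} = 30; s_{15} = 20; s_{16} = 3; s_{17} = 23; s_{18} = 26; s_{19} = 2; s_{20} = 28; s_{21} = 30; s_{22} = 11; s_{23} = 41; s_{24} = 5; s_{25} = 46; s_{26} = 4; s_{27} = 3; s_{28} = 7; s_{29} = 10; s_{30} = 17; s_{31} = 27; s_{32} = 44; s_{33} = 24.
Since (s_{32}, s_{33}) = (s_0, s_1) = (44, 24) (two consecutive terms determine the rest), the sequence is periodic with period 32.
So s_{409} = s_{0 + ((409-0) mod 32)} = s_{25} = 46.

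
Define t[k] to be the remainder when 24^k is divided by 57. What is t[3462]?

45

t[0] = 1,  t[1] = 24,  t[2] = 6,  t[3] = 30,  t[4] = 36,  t[5] = 9,  t[6] = 45,  t[7] = 54,  t[8] = 42,  t[9] = 39,  t[10] = 24.
Since t[10] = t[1] = 24, the sequence is eventually periodic: after a pre-period of length 1 it cycles with period 9.
For k ≥ 1, t[k] depends only on (k - 1) mod 9. (3462 - 1) mod 9 = 5, so t[3462] = t[6] = 45.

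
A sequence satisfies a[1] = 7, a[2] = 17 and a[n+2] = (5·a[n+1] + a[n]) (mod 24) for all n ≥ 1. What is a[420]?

6

Listing terms: a[1] = 7; a[2] = 17; a[3] = 20; a[4] = 21; a[5] = 5; a[6] = 22; a[7] = 19; a[8] = 21; a[9] = 4; a[10] = 17; a[11] = 17; a[12] = 6; a[13] = 23; a[14] = 1; a[15] = 4; a[16] = 21; a[17] = 13; a[18] = 14; a[19] = 11; a[20] = 21; a[21] = 20; a[22] = 1; a[23] = 1; a[24] = 6; a[25] = 7; a[26] = 17.
Since (a[25], a[26]) = (a[1], a[2]) = (7, 17) (two consecutive terms determine the rest), the sequence is periodic with period 24.
So a[420] = a[1 + ((420-1) mod 24)] = a[12] = 6.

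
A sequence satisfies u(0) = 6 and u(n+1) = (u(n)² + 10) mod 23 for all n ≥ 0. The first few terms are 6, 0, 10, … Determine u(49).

We have u(0) = 6, u(1) = 0, u(2) = 10, u(3) = 18, u(4) = 12, u(5) = 16, u(6) = 13, u(7) = 18.
Since u(7) = u(3) = 18, the sequence is eventually periodic: after a pre-period of length 3 it cycles with period 4.
For n ≥ 3, u(n) depends only on (n - 3) mod 4. (49 - 3) mod 4 = 2, so u(49) = u(5) = 16.

16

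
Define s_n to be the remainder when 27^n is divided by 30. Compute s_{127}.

s_0 = 1,  s_1 = 27,  s_2 = 9,  s_3 = 3,  s_4 = 21,  s_5 = 27.
Since s_5 = s_1 = 27, the sequence is eventually periodic: after a pre-period of length 1 it cycles with period 4.
For n ≥ 1, s_n depends only on (n - 1) mod 4. (127 - 1) mod 4 = 2, so s_{127} = s_3 = 3.

3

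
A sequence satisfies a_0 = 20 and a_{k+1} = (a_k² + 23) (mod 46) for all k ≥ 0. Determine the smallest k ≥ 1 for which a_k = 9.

1

We have a_0 = 20, a_1 = 9, a_2 = 12, a_3 = 29, a_4 = 36, a_5 = 31, a_6 = 18, a_7 = 25, a_8 = 4, a_9 = 39, a_{10} = 26, a_{11} = 9.
Since a_{11} = a_1 = 9, the sequence is eventually periodic: after a pre-period of length 1 it cycles with period 10.
The value 9 first appears (with k ≥ 1) at a_1.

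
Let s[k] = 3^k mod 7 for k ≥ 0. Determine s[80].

s[0] = 1; s[1] = 3; s[2] = 2; s[3] = 6; s[4] = 4; s[5] = 5; s[6] = 1.
The sequence repeats with period 6.
(80 - 0) mod 6 = 2, so s[80] = s[2] = 2.

2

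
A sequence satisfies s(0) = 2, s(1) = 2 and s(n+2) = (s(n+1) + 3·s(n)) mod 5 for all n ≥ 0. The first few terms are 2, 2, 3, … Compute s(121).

We have s(0) = 2, s(1) = 2, s(2) = 3, s(3) = 4, s(4) = 3, s(5) = 0, s(6) = 4, s(7) = 4, s(8) = 1, s(9) = 3, s(10) = 1, s(11) = 0, s(12) = 3, s(13) = 3, s(14) = 2, s(15) = 1, s(16) = 2, s(17) = 0, s(18) = 1, s(19) = 1, s(20) = 4, s(21) = 2, s(22) = 4, s(23) = 0, s(24) = 2, s(25) = 2.
The sequence repeats with period 24.
So s(121) = s(0 + ((121-0) mod 24)) = s(1) = 2.

2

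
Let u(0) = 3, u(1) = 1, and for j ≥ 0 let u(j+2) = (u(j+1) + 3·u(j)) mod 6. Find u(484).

u(0) = 3; u(1) = 1; u(2) = 4; u(3) = 1; u(4) = 1; u(5) = 4.
Since (u(4), u(5)) = (u(1), u(2)) = (1, 4) (two consecutive terms determine the rest), the sequence is eventually periodic: after a pre-period of length 1 it cycles with period 3.
For j ≥ 1, u(j) depends only on (j - 1) mod 3. (484 - 1) mod 3 = 0, so u(484) = u(1) = 1.

1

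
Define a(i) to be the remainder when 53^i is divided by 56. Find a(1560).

Listing terms: a(0) = 1; a(1) = 53; a(2) = 9; a(3) = 29; a(4) = 25; a(5) = 37; a(6) = 1.
The sequence repeats with period 6.
(1560 - 0) mod 6 = 0, so a(1560) = a(0) = 1.

1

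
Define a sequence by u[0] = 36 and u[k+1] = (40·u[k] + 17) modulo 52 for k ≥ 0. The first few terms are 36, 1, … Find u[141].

41

u[0] = 36,  u[1] = 1,  u[2] = 5,  u[3] = 9,  u[4] = 13,  u[5] = 17,  u[6] = 21,  u[7] = 25,  u[8] = 29,  u[9] = 33,  u[10] = 37,  u[11] = 41,  u[12] = 45,  u[13] = 49,  u[14] = 1.
Since u[14] = u[1] = 1, the sequence is eventually periodic: after a pre-period of length 1 it cycles with period 13.
For k ≥ 1, u[k] depends only on (k - 1) mod 13. (141 - 1) mod 13 = 10, so u[141] = u[11] = 41.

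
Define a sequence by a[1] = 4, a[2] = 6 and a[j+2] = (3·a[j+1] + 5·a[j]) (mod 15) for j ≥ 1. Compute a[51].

Computing terms: a[1] = 4, a[2] = 6, a[3] = 8, a[4] = 9, a[5] = 7, a[6] = 6, a[7] = 8.
Since (a[6], a[7]) = (a[2], a[3]) = (6, 8) (two consecutive terms determine the rest), the sequence is eventually periodic: after a pre-period of length 1 it cycles with period 4.
For j ≥ 2, a[j] depends only on (j - 2) mod 4. (51 - 2) mod 4 = 1, so a[51] = a[3] = 8.

8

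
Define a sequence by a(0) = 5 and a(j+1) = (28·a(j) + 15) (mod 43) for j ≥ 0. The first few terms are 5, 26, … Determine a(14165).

Listing terms: a(0) = 5; a(1) = 26; a(2) = 12; a(3) = 7; a(4) = 39; a(5) = 32; a(6) = 8; a(7) = 24; a(8) = 42; a(9) = 30; a(10) = 38; a(11) = 4; a(12) = 41; a(13) = 2; a(14) = 28; a(15) = 25; a(16) = 27; a(17) = 40; a(18) = 17; a(19) = 18; a(20) = 3; a(21) = 13; a(22) = 35; a(23) = 6; a(24) = 11; a(25) = 22; a(26) = 29; a(27) = 10; a(28) = 37; a(29) = 19; a(30) = 31; a(31) = 23; a(32) = 14; a(33) = 20; a(34) = 16; a(35) = 33; a(36) = 36; a(37) = 34; a(38) = 21; a(39) = 1; a(40) = 0; a(41) = 15; a(42) = 5.
Since a(42) = a(0) = 5, the sequence is periodic with period 42.
(14165 - 0) mod 42 = 11, so a(14165) = a(11) = 4.

4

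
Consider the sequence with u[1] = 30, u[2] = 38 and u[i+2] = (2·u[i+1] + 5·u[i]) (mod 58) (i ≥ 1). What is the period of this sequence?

14

Computing terms: u[1] = 30; u[2] = 38; u[3] = 52; u[4] = 4; u[5] = 36; u[6] = 34; u[7] = 16; u[8] = 28; u[9] = 20; u[10] = 6; u[11] = 54; u[12] = 22; u[13] = 24; u[14] = 42; u[15] = 30; u[16] = 38.
Since (u[15], u[16]) = (u[1], u[2]) = (30, 38) (two consecutive terms determine the rest), the sequence is periodic with period 14.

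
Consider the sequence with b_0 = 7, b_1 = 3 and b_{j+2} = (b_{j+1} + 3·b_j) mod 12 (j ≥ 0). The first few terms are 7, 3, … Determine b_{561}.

9

Computing terms: b_0 = 7,  b_1 = 3,  b_2 = 0,  b_3 = 9,  b_4 = 9,  b_5 = 0,  b_6 = 3,  b_7 = 3,  b_8 = 0.
Since (b_7, b_8) = (b_1, b_2) = (3, 0) (two consecutive terms determine the rest), the sequence is eventually periodic: after a pre-period of length 1 it cycles with period 6.
For j ≥ 1, b_j depends only on (j - 1) mod 6. (561 - 1) mod 6 = 2, so b_{561} = b_3 = 9.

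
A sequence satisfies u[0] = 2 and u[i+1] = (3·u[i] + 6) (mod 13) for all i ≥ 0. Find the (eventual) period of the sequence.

3

We have u[0] = 2; u[1] = 12; u[2] = 3; u[3] = 2.
Since u[3] = u[0] = 2, the sequence is periodic with period 3.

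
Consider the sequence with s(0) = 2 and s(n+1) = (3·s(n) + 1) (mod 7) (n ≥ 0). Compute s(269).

5

Listing terms: s(0) = 2,  s(1) = 0,  s(2) = 1,  s(3) = 4,  s(4) = 6,  s(5) = 5,  s(6) = 2.
Since s(6) = s(0) = 2, the sequence is periodic with period 6.
So s(269) = s(0 + ((269-0) mod 6)) = s(5) = 5.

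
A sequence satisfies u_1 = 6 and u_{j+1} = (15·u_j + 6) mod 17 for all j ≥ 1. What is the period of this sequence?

8

u_1 = 6,  u_2 = 11,  u_3 = 1,  u_4 = 4,  u_5 = 15,  u_6 = 10,  u_7 = 3,  u_8 = 0,  u_9 = 6.
The sequence repeats with period 8.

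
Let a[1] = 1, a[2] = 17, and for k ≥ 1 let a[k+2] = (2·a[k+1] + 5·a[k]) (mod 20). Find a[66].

Computing terms: a[1] = 1, a[2] = 17, a[3] = 19, a[4] = 3, a[5] = 1, a[6] = 17.
Since (a[5], a[6]) = (a[1], a[2]) = (1, 17) (two consecutive terms determine the rest), the sequence is periodic with period 4.
(66 - 1) mod 4 = 1, so a[66] = a[2] = 17.

17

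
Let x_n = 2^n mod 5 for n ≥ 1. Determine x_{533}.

Computing terms: x_1 = 2, x_2 = 4, x_3 = 3, x_4 = 1, x_5 = 2.
The sequence repeats with period 4.
(533 - 1) mod 4 = 0, so x_{533} = x_1 = 2.

2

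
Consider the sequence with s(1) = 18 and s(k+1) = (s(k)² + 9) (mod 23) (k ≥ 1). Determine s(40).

17

Computing terms: s(1) = 18, s(2) = 11, s(3) = 15, s(4) = 4, s(5) = 2, s(6) = 13, s(7) = 17, s(8) = 22, s(9) = 10, s(10) = 17.
Since s(10) = s(7) = 17, the sequence is eventually periodic: after a pre-period of length 6 it cycles with period 3.
For k ≥ 7, s(k) depends only on (k - 7) mod 3. (40 - 7) mod 3 = 0, so s(40) = s(7) = 17.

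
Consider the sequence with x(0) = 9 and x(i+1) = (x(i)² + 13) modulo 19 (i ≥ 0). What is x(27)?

14

Computing terms: x(0) = 9, x(1) = 18, x(2) = 14, x(3) = 0, x(4) = 13, x(5) = 11, x(6) = 1, x(7) = 14.
Since x(7) = x(2) = 14, the sequence is eventually periodic: after a pre-period of length 2 it cycles with period 5.
For i ≥ 2, x(i) depends only on (i - 2) mod 5. (27 - 2) mod 5 = 0, so x(27) = x(2) = 14.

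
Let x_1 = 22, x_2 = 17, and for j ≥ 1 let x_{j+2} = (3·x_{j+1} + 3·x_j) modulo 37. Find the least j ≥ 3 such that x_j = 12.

x_1 = 22; x_2 = 17; x_3 = 6; x_4 = 32; x_5 = 3; x_6 = 31; x_7 = 28; x_8 = 29; x_9 = 23; x_{10} = 8; x_{11} = 19; x_{12} = 7; x_{13} = 4; x_{14} = 33; x_{15} = 0; x_{16} = 25; x_{17} = 1; x_{18} = 4; x_{19} = 15; x_{20} = 20; x_{21} = 31; x_{22} = 5; x_{23} = 34; x_{24} = 6; x_{25} = 9; x_{26} = 8; x_{27} = 14; x_{28} = 29; x_{29} = 18; x_{30} = 30; x_{31} = 33; x_{32} = 4; x_{33} = 0; x_{34} = 12; x_{35} = 36; x_{36} = 33; x_{37} = 22; x_{38} = 17.
The sequence repeats with period 36.
The value 12 first appears (with j ≥ 3) at x_{34}.

34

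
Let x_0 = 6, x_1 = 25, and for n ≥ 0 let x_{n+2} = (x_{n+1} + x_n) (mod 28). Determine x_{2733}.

Listing terms: x_0 = 6,  x_1 = 25,  x_2 = 3,  x_3 = 0,  x_4 = 3,  x_5 = 3,  x_6 = 6,  x_7 = 9,  x_8 = 15,  x_9 = 24,  x_{10} = 11,  x_{11} = 7,  x_{12} = 18,  x_{13} = 25,  x_{14} = 15,  x_{15} = 12,  x_{16} = 27,  x_{17} = 11,  x_{18} = 10,  x_{19} = 21,  x_{20} = 3,  x_{21} = 24,  x_{22} = 27,  x_{23} = 23,  x_{24} = 22,  x_{25} = 17,  x_{26} = 11,  x_{27} = 0,  x_{28} = 11,  x_{29} = 11,  x_{30} = 22,  x_{31} = 5,  x_{32} = 27,  x_{33} = 4,  x_{34} = 3,  x_{35} = 7,  x_{36} = 10,  x_{37} = 17,  x_{38} = 27,  x_{39} = 16,  x_{40} = 15,  x_{41} = 3,  x_{42} = 18,  x_{43} = 21,  x_{44} = 11,  x_{45} = 4,  x_{46} = 15,  x_{47} = 19,  x_{48} = 6,  x_{49} = 25.
The sequence repeats with period 48.
So x_{2733} = x_{0 + ((2733-0) mod 48)} = x_{45} = 4.

4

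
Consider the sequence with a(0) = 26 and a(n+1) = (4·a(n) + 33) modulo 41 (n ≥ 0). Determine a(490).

a(0) = 26,  a(1) = 14,  a(2) = 7,  a(3) = 20,  a(4) = 31,  a(5) = 34,  a(6) = 5,  a(7) = 12,  a(8) = 40,  a(9) = 29,  a(10) = 26.
The sequence repeats with period 10.
So a(490) = a(0 + ((490-0) mod 10)) = a(0) = 26.

26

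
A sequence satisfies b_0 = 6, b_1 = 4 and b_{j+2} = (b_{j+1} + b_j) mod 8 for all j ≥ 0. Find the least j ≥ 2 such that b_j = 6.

3

b_0 = 6, b_1 = 4, b_2 = 2, b_3 = 6, b_4 = 0, b_5 = 6, b_6 = 6, b_7 = 4.
The sequence repeats with period 6.
The value 6 first appears (with j ≥ 2) at b_3.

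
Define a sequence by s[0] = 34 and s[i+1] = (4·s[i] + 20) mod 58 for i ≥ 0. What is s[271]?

50

Computing terms: s[0] = 34,  s[1] = 40,  s[2] = 6,  s[3] = 44,  s[4] = 22,  s[5] = 50,  s[6] = 46,  s[7] = 30,  s[8] = 24,  s[9] = 0,  s[10] = 20,  s[11] = 42,  s[12] = 14,  s[13] = 18,  s[14] = 34.
Since s[14] = s[0] = 34, the sequence is periodic with period 14.
So s[271] = s[0 + ((271-0) mod 14)] = s[5] = 50.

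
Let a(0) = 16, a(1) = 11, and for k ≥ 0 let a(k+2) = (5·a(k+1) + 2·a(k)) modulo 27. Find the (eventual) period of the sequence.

We have a(0) = 16; a(1) = 11; a(2) = 6; a(3) = 25; a(4) = 2; a(5) = 6; a(6) = 7; a(7) = 20; a(8) = 6; a(9) = 16; a(10) = 11.
The sequence repeats with period 9.

9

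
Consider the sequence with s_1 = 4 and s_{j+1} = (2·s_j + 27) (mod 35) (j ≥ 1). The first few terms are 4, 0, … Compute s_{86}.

0

We have s_1 = 4,  s_2 = 0,  s_3 = 27,  s_4 = 11,  s_5 = 14,  s_6 = 20,  s_7 = 32,  s_8 = 21,  s_9 = 34,  s_{10} = 25,  s_{11} = 7,  s_{12} = 6,  s_{13} = 4.
The sequence repeats with period 12.
So s_{86} = s_{1 + ((86-1) mod 12)} = s_2 = 0.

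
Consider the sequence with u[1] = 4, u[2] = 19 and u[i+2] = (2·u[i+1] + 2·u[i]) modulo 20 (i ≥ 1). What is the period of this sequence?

24

We have u[1] = 4, u[2] = 19, u[3] = 6, u[4] = 10, u[5] = 12, u[6] = 4, u[7] = 12, u[8] = 12, u[9] = 8, u[10] = 0, u[11] = 16, u[12] = 12, u[13] = 16, u[14] = 16, u[15] = 4, u[16] = 0, u[17] = 8, u[18] = 16, u[19] = 8, u[20] = 8, u[21] = 12, u[22] = 0, u[23] = 4, u[24] = 8, u[25] = 4, u[26] = 4, u[27] = 16, u[28] = 0, u[29] = 12, u[30] = 4.
Since (u[29], u[30]) = (u[5], u[6]) = (12, 4) (two consecutive terms determine the rest), the sequence is eventually periodic: after a pre-period of length 4 it cycles with period 24.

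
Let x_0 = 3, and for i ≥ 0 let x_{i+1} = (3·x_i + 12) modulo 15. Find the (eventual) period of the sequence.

Computing terms: x_0 = 3, x_1 = 6, x_2 = 0, x_3 = 12, x_4 = 3.
Since x_4 = x_0 = 3, the sequence is periodic with period 4.

4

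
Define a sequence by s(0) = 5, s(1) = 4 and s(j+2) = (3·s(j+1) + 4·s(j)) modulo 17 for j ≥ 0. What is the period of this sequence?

Computing terms: s(0) = 5,  s(1) = 4,  s(2) = 15,  s(3) = 10,  s(4) = 5,  s(5) = 4.
The sequence repeats with period 4.

4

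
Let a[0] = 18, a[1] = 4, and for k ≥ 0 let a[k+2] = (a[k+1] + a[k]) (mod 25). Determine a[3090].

7

Listing terms: a[0] = 18,  a[1] = 4,  a[2] = 22,  a[3] = 1,  a[4] = 23,  a[5] = 24,  a[6] = 22,  a[7] = 21,  a[8] = 18,  a[9] = 14,  a[10] = 7,  a[11] = 21,  a[12] = 3,  a[13] = 24,  a[14] = 2,  a[15] = 1,  a[16] = 3,  a[17] = 4,  a[18] = 7,  a[19] = 11,  a[20] = 18,  a[21] = 4.
Since (a[20], a[21]) = (a[0], a[1]) = (18, 4) (two consecutive terms determine the rest), the sequence is periodic with period 20.
So a[3090] = a[0 + ((3090-0) mod 20)] = a[10] = 7.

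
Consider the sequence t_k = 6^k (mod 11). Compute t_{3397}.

t_1 = 6; t_2 = 3; t_3 = 7; t_4 = 9; t_5 = 10; t_6 = 5; t_7 = 8; t_8 = 4; t_9 = 2; t_{10} = 1; t_{11} = 6.
Since t_{11} = t_1 = 6, the sequence is periodic with period 10.
So t_{3397} = t_{1 + ((3397-1) mod 10)} = t_7 = 8.

8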